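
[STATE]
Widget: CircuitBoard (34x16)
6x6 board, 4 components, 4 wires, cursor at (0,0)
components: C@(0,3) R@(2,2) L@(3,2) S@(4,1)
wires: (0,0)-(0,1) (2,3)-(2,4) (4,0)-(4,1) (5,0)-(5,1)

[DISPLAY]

   0 1 2 3 4 5                    
0  [.]─ ·       C                 
                                  
1                                 
                                  
2           R   · ─ ·             
                                  
3           L                     
                                  
4   · ─ S                         
                                  
5   · ─ ·                         
Cursor: (0,0)                     
                                  
                                  
                                  


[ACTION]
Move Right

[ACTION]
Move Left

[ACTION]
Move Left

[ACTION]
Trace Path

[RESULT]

   0 1 2 3 4 5                    
0  [.]─ ·       C                 
                                  
1                                 
                                  
2           R   · ─ ·             
                                  
3           L                     
                                  
4   · ─ S                         
                                  
5   · ─ ·                         
Cursor: (0,0)  Trace: Path with 2 
                                  
                                  
                                  


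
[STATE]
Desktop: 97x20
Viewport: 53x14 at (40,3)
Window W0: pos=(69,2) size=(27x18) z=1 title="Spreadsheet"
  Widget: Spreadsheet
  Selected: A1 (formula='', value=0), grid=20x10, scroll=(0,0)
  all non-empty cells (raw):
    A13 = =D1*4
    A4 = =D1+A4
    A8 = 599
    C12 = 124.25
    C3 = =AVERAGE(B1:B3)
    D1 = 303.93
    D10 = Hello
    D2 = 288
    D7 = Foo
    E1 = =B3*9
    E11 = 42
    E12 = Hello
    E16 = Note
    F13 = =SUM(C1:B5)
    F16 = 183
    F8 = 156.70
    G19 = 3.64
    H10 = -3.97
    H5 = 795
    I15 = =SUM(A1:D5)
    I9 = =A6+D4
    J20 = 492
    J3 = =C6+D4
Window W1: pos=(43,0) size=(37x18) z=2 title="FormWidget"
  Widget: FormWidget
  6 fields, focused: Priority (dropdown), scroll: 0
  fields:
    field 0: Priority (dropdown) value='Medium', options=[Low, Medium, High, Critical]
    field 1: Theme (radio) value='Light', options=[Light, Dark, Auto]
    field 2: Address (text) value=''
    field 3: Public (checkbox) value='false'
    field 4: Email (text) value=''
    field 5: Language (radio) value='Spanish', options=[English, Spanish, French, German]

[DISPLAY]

   ┃> Priority:   [Medium            ▼]┃et           
   ┃  Theme:      (●) Light  ( ) Dark  ┃─────────────
   ┃  Address:    [                   ]┃             
   ┃  Public:     [ ]                  ┃     B       
   ┃  Email:      [                   ]┃-------------
   ┃  Language:   ( ) English  (●) Span┃0]       0   
   ┃                                   ┃ 0       0   
   ┃                                   ┃ 0       0   
   ┃                                   ┃         0   
   ┃                                   ┃ 0       0   
   ┃                                   ┃ 0       0   
   ┃                                   ┃ 0       0   
   ┃                                   ┃99       0   
   ┃                                   ┃ 0       0   


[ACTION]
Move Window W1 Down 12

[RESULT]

   ┃ FormWidget                        ┃et           
   ┠───────────────────────────────────┨─────────────
   ┃> Priority:   [Medium            ▼]┃             
   ┃  Theme:      (●) Light  ( ) Dark  ┃     B       
   ┃  Address:    [                   ]┃-------------
   ┃  Public:     [ ]                  ┃0]       0   
   ┃  Email:      [                   ]┃ 0       0   
   ┃  Language:   ( ) English  (●) Span┃ 0       0   
   ┃                                   ┃         0   
   ┃                                   ┃ 0       0   
   ┃                                   ┃ 0       0   
   ┃                                   ┃ 0       0   
   ┃                                   ┃99       0   
   ┃                                   ┃ 0       0   


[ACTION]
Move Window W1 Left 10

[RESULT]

idget                        ┃ Spreadsheet           
─────────────────────────────┨───────────────────────
rity:   [Medium            ▼]┃A1:                    
e:      (●) Light  ( ) Dark  ┃       A       B       
ess:    [                   ]┃-----------------------
ic:     [ ]                  ┃  1      [0]       0   
l:      [                   ]┃  2        0       0   
uage:   ( ) English  (●) Span┃  3        0       0   
                             ┃  4 #CIRC!         0   
                             ┃  5        0       0   
                             ┃  6        0       0   
                             ┃  7        0       0   
                             ┃  8      599       0   
                             ┃  9        0       0   


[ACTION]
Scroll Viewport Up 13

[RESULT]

                                                     
                                                     
━━━━━━━━━━━━━━━━━━━━━━━━━━━━━┓━━━━━━━━━━━━━━━━━━━━━━━
idget                        ┃ Spreadsheet           
─────────────────────────────┨───────────────────────
rity:   [Medium            ▼]┃A1:                    
e:      (●) Light  ( ) Dark  ┃       A       B       
ess:    [                   ]┃-----------------------
ic:     [ ]                  ┃  1      [0]       0   
l:      [                   ]┃  2        0       0   
uage:   ( ) English  (●) Span┃  3        0       0   
                             ┃  4 #CIRC!         0   
                             ┃  5        0       0   
                             ┃  6        0       0   


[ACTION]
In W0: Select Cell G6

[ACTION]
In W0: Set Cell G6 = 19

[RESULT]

                                                     
                                                     
━━━━━━━━━━━━━━━━━━━━━━━━━━━━━┓━━━━━━━━━━━━━━━━━━━━━━━
idget                        ┃ Spreadsheet           
─────────────────────────────┨───────────────────────
rity:   [Medium            ▼]┃G6: 19                 
e:      (●) Light  ( ) Dark  ┃       A       B       
ess:    [                   ]┃-----------------------
ic:     [ ]                  ┃  1        0       0   
l:      [                   ]┃  2        0       0   
uage:   ( ) English  (●) Span┃  3        0       0   
                             ┃  4 #CIRC!         0   
                             ┃  5        0       0   
                             ┃  6        0       0   


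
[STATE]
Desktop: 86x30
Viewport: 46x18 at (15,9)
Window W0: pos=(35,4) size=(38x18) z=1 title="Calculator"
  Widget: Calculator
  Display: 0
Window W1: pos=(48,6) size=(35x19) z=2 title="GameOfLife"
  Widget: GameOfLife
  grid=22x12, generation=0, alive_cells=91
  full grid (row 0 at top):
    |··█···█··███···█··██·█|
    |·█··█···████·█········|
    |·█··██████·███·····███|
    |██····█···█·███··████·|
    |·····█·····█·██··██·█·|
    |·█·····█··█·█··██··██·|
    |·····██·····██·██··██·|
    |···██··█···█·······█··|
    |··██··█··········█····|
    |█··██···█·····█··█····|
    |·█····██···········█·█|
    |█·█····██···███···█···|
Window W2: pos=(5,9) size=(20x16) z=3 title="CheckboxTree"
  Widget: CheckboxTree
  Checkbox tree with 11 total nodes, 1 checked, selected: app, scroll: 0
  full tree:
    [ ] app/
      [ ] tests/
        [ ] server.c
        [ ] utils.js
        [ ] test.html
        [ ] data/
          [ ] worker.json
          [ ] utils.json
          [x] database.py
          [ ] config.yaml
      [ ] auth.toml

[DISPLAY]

━━━━━━━━━┓          ┃│ 7 │ 8 │ 9 ┃Gen: 0      
Tree     ┃          ┃├───┼───┼───┃··█···█··███
─────────┨          ┃│ 4 │ 5 │ 6 ┃·█··█···████
         ┃          ┃├───┼───┼───┃·█··██████·█
sts/     ┃          ┃│ 1 │ 2 │ 3 ┃██····█···█·
server.c ┃          ┃├───┼───┼───┃·····█·····█
utils.js ┃          ┃│ 0 │ . │ = ┃·█·····█··█·
test.html┃          ┃├───┼───┼───┃·····██·····
data/    ┃          ┃│ C │ MC│ MR┃···██··█···█
] worker.┃          ┃└───┴───┴───┃··██··█·····
] utils.j┃          ┃            ┃█··██···█···
] databas┃          ┃            ┃·█····██····
] config.┃          ┗━━━━━━━━━━━━┃█·█····██···
th.toml  ┃                       ┃            
         ┃                       ┃            
━━━━━━━━━┛                       ┗━━━━━━━━━━━━
                                              
                                              


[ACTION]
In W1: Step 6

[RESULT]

━━━━━━━━━┓          ┃│ 7 │ 8 │ 9 ┃Gen: 6      
Tree     ┃          ┃├───┼───┼───┃············
─────────┨          ┃│ 4 │ 5 │ 6 ┃··········█·
         ┃          ┃├───┼───┼───┃············
sts/     ┃          ┃│ 1 │ 2 │ 3 ┃········█···
server.c ┃          ┃├───┼───┼───┃·······██···
utils.js ┃          ┃│ 0 │ . │ = ┃······█·█·██
test.html┃          ┃├───┼───┼───┃·····██·█·██
data/    ┃          ┃│ C │ MC│ MR┃·····█··████
] worker.┃          ┃└───┴───┴───┃██····███···
] utils.j┃          ┃            ┃██··········
] databas┃          ┃            ┃············
] config.┃          ┗━━━━━━━━━━━━┃············
th.toml  ┃                       ┃            
         ┃                       ┃            
━━━━━━━━━┛                       ┗━━━━━━━━━━━━
                                              
                                              


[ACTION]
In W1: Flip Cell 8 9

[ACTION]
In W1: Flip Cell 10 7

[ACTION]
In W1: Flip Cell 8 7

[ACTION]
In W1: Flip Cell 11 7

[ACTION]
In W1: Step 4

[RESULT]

━━━━━━━━━┓          ┃│ 7 │ 8 │ 9 ┃Gen: 10     
Tree     ┃          ┃├───┼───┼───┃············
─────────┨          ┃│ 4 │ 5 │ 6 ┃············
         ┃          ┃├───┼───┼───┃············
sts/     ┃          ┃│ 1 │ 2 │ 3 ┃······████··
server.c ┃          ┃├───┼───┼───┃·····█····█·
utils.js ┃          ┃│ 0 │ . │ = ┃····█······█
test.html┃          ┃├───┼───┼───┃····█······█
data/    ┃          ┃│ C │ MC│ MR┃···········█
] worker.┃          ┃└───┴───┴───┃██····█··██·
] utils.j┃          ┃            ┃██·····█····
] databas┃          ┃            ┃············
] config.┃          ┗━━━━━━━━━━━━┃············
th.toml  ┃                       ┃            
         ┃                       ┃            
━━━━━━━━━┛                       ┗━━━━━━━━━━━━
                                              
                                              


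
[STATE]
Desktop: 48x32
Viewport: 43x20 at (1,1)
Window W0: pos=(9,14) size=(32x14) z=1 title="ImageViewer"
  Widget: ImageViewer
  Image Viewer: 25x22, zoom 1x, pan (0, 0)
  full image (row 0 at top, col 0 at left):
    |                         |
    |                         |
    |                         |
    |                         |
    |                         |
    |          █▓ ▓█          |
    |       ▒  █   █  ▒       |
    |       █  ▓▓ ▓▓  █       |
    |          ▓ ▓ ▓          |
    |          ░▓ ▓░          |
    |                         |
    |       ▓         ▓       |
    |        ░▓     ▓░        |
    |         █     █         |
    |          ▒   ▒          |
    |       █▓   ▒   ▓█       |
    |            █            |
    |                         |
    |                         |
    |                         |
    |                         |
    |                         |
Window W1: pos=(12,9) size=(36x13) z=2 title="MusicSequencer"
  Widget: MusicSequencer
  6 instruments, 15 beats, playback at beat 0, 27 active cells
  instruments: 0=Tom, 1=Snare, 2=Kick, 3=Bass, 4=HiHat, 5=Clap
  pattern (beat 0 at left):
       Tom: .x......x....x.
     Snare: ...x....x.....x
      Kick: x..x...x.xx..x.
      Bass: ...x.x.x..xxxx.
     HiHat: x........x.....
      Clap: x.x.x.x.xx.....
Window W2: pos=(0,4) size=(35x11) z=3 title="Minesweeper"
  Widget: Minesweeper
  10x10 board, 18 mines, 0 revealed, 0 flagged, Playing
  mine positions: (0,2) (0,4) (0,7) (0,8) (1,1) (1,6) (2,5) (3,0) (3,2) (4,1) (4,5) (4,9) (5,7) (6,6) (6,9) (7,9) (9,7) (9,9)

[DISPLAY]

                                           
                                           
                                           
━━━━━━━━━━━━━━━━━━━━━━━━━━━━━━━━━┓         
 Minesweeper                     ┃         
─────────────────────────────────┨         
■■■■■■■■■■                       ┃         
■■■■■■■■■■                       ┃         
■■■■■■■■■■                       ┃━━━━━━━━━
■■■■■■■■■■                       ┃         
■■■■■■■■■■                       ┃─────────
■■■■■■■■■■                       ┃         
■■■■■■■■■■                       ┃         
━━━━━━━━━━━━━━━━━━━━━━━━━━━━━━━━━┛         
        ┃ I┃  Kick█··█···█·██··█·          
        ┠──┃  Bass···█·█·█··████·          
        ┃  ┃ HiHat█········█·····          
        ┃  ┃  Clap█·█·█·█·██·····          
        ┃  ┃                               
        ┃  ┃                               


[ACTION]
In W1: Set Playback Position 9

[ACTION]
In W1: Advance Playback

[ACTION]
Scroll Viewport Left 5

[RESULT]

                                           
                                           
                                           
┏━━━━━━━━━━━━━━━━━━━━━━━━━━━━━━━━━┓        
┃ Minesweeper                     ┃        
┠─────────────────────────────────┨        
┃■■■■■■■■■■                       ┃        
┃■■■■■■■■■■                       ┃        
┃■■■■■■■■■■                       ┃━━━━━━━━
┃■■■■■■■■■■                       ┃        
┃■■■■■■■■■■                       ┃────────
┃■■■■■■■■■■                       ┃        
┃■■■■■■■■■■                       ┃        
┗━━━━━━━━━━━━━━━━━━━━━━━━━━━━━━━━━┛        
         ┃ I┃  Kick█··█···█·██··█·         
         ┠──┃  Bass···█·█·█··████·         
         ┃  ┃ HiHat█········█·····         
         ┃  ┃  Clap█·█·█·█·██·····         
         ┃  ┃                              
         ┃  ┃                              


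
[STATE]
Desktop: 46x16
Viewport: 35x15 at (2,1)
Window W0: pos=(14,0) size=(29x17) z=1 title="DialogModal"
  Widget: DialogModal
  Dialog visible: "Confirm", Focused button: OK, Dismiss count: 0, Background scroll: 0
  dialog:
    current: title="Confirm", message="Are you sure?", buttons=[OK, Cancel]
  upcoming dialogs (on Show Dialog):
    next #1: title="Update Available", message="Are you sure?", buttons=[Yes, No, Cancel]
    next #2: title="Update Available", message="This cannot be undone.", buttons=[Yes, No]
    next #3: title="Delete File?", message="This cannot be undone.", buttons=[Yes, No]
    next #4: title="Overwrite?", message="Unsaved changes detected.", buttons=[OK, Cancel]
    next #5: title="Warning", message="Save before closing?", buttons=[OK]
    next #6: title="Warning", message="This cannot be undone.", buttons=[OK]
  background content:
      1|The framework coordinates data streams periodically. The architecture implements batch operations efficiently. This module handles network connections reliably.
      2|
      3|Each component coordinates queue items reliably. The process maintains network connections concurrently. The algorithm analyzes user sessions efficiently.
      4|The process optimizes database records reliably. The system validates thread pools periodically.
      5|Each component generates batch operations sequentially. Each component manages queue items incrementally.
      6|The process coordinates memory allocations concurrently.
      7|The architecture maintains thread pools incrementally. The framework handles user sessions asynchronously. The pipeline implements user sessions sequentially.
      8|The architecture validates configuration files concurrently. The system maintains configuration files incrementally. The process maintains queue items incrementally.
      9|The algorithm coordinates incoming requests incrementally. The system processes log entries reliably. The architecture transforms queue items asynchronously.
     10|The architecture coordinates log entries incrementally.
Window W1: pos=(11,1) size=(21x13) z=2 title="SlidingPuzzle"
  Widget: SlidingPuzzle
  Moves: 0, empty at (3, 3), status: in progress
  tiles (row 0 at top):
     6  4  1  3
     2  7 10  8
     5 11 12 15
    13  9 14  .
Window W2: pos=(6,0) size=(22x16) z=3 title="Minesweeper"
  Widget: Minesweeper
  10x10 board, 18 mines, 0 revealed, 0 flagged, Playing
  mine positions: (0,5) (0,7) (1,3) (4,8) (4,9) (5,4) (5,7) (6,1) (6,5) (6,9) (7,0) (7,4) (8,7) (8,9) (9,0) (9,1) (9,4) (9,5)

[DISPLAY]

    ┃ Minesweeper        ┃━━━┓     
    ┠────────────────────┨   ┃─────
    ┃■■■■■■■■■■          ┃───┨rdina
    ┃■■■■■■■■■■          ┃───┃     
    ┃■■■■■■■■■■          ┃  3┃ordin
    ┃■■■■■■■■■■          ┃───┃izes 
    ┃■■■■■■■■■■          ┃  8┃────┐
    ┃■■■■■■■■■■          ┃───┃    │
    ┃■■■■■■■■■■          ┃ 15┃re? │
    ┃■■■■■■■■■■          ┃───┃el  │
    ┃■■■■■■■■■■          ┃   ┃────┘
    ┃■■■■■■■■■■          ┃───┃coord
    ┃                    ┃━━━┛     
    ┃                    ┃         
    ┗━━━━━━━━━━━━━━━━━━━━┛         


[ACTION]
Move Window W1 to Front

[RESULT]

    ┃ Min┏━━━━━━━━━━━━━━━━━━━┓     
    ┠────┃ SlidingPuzzle     ┃─────
    ┃■■■■┠───────────────────┨rdina
    ┃■■■■┃┌────┬────┬────┬───┃     
    ┃■■■■┃│  6 │  4 │  1 │  3┃ordin
    ┃■■■■┃├────┼────┼────┼───┃izes 
    ┃■■■■┃│  2 │  7 │ 10 │  8┃────┐
    ┃■■■■┃├────┼────┼────┼───┃    │
    ┃■■■■┃│  5 │ 11 │ 12 │ 15┃re? │
    ┃■■■■┃├────┼────┼────┼───┃el  │
    ┃■■■■┃│ 13 │  9 │ 14 │   ┃────┘
    ┃■■■■┃└────┴────┴────┴───┃coord
    ┃    ┗━━━━━━━━━━━━━━━━━━━┛     
    ┃                    ┃         
    ┗━━━━━━━━━━━━━━━━━━━━┛         


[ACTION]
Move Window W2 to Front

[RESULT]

    ┃ Minesweeper        ┃━━━┓     
    ┠────────────────────┨   ┃─────
    ┃■■■■■■■■■■          ┃───┨rdina
    ┃■■■■■■■■■■          ┃───┃     
    ┃■■■■■■■■■■          ┃  3┃ordin
    ┃■■■■■■■■■■          ┃───┃izes 
    ┃■■■■■■■■■■          ┃  8┃────┐
    ┃■■■■■■■■■■          ┃───┃    │
    ┃■■■■■■■■■■          ┃ 15┃re? │
    ┃■■■■■■■■■■          ┃───┃el  │
    ┃■■■■■■■■■■          ┃   ┃────┘
    ┃■■■■■■■■■■          ┃───┃coord
    ┃                    ┃━━━┛     
    ┃                    ┃         
    ┗━━━━━━━━━━━━━━━━━━━━┛         


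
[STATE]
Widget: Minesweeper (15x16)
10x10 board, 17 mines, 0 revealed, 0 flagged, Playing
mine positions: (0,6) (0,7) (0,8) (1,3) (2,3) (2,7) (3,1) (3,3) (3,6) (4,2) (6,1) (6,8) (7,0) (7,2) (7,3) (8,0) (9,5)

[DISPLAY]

■■■■■■■■■■     
■■■■■■■■■■     
■■■■■■■■■■     
■■■■■■■■■■     
■■■■■■■■■■     
■■■■■■■■■■     
■■■■■■■■■■     
■■■■■■■■■■     
■■■■■■■■■■     
■■■■■■■■■■     
               
               
               
               
               
               


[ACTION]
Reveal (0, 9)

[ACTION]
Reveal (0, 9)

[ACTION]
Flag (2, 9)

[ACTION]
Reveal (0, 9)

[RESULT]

■■■■■■■■■1     
■■■■■■■■■■     
■■■■■■■■■⚑     
■■■■■■■■■■     
■■■■■■■■■■     
■■■■■■■■■■     
■■■■■■■■■■     
■■■■■■■■■■     
■■■■■■■■■■     
■■■■■■■■■■     
               
               
               
               
               
               


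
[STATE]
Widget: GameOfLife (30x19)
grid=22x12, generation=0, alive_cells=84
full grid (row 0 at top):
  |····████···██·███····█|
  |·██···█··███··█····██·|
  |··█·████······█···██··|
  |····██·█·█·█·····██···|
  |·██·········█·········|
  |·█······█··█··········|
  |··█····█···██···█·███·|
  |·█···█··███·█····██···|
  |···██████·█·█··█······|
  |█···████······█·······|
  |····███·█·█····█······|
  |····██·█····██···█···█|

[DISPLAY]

Gen: 0                        
····████···██·███····█        
·██···█··███··█····██·        
··█·████······█···██··        
····██·█·█·█·····██···        
·██·········█·········        
·█······█··█··········        
··█····█···██···█·███·        
·█···█··███·█····██···        
···██████·█·█··█······        
█···████······█·······        
····███·█·█····█······        
····██·█····██···█···█        
                              
                              
                              
                              
                              
                              


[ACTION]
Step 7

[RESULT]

Gen: 7                        
··██······██··········        
·█·█······█·██··██····        
··█···█·····█··███····        
·········█··███·······        
······█···█···········        
··███····█·█········█·        
··███··············██·        
·█···█············███·        
███·██·········██·█···        
·············██·██····        
·············██·██····        
······················        
                              
                              
                              
                              
                              
                              


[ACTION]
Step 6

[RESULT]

Gen: 13                       
··██··················        
·█··█·················        
██████················        
·················██···        
·········██···██···█··        
·········██······██·██        
█··················███        
█···················█·        
█····██······█········        
█·██·█······█·········        
·███·········█········        
······················        
                              
                              
                              
                              
                              
                              


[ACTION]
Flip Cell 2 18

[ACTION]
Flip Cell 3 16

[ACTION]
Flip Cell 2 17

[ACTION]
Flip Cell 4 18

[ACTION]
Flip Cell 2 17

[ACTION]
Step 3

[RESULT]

Gen: 16                       
······················        
······················        
██··███···············        
·█··█··········██·····        
·········██····██·····        
·········██···········        
··················██··        
██···█············█··█        
···██·█············██·        
█·····█···············        
█····█················        
··██··················        
                              
                              
                              
                              
                              
                              


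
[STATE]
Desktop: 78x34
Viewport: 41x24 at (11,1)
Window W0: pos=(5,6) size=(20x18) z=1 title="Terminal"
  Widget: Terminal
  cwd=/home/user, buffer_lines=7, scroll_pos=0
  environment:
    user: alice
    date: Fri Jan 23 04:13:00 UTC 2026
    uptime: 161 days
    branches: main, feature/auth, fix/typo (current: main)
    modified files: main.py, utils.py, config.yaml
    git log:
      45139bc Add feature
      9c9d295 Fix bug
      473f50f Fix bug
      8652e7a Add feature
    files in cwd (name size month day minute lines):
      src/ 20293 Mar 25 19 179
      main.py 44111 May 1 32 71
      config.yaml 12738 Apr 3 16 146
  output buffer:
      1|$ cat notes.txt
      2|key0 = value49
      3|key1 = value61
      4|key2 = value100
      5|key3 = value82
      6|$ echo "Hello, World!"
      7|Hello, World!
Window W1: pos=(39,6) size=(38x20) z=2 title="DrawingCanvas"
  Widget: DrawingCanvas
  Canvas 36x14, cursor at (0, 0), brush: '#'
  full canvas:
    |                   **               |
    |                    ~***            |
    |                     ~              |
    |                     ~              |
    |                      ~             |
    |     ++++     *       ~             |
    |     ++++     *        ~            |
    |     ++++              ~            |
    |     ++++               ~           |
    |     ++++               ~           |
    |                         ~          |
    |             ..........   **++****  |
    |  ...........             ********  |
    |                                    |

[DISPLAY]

                                         
                                         
                                         
                                         
                                         
━━━━━━━━━━━━━┓              ┏━━━━━━━━━━━━
inal         ┃              ┃ DrawingCanv
─────────────┨              ┠────────────
 notes.txt   ┃              ┃+           
= value49    ┃              ┃            
= value61    ┃              ┃            
= value100   ┃              ┃            
= value82    ┃              ┃            
o "Hello, Wor┃              ┃     ++++   
, World!     ┃              ┃     ++++   
             ┃              ┃     ++++   
             ┃              ┃     ++++   
             ┃              ┃     ++++   
             ┃              ┃            
             ┃              ┃            
             ┃              ┃  ..........
             ┃              ┃            
━━━━━━━━━━━━━┛              ┃            
                            ┃            


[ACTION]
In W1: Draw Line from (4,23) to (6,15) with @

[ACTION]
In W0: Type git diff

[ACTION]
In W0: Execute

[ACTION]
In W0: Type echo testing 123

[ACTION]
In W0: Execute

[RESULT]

                                         
                                         
                                         
                                         
                                         
━━━━━━━━━━━━━┓              ┏━━━━━━━━━━━━
inal         ┃              ┃ DrawingCanv
─────────────┨              ┠────────────
= value100   ┃              ┃+           
= value82    ┃              ┃            
o "Hello, Wor┃              ┃            
, World!     ┃              ┃            
 diff        ┃              ┃            
--git a/main.┃              ┃     ++++   
/main.py     ┃              ┃     ++++   
/main.py     ┃              ┃     ++++   
,3 +1,4 @@   ┃              ┃     ++++   
dated        ┃              ┃     ++++   
rt sys       ┃              ┃            
o testing 123┃              ┃            
ng 123       ┃              ┃  ..........
             ┃              ┃            
━━━━━━━━━━━━━┛              ┃            
                            ┃            


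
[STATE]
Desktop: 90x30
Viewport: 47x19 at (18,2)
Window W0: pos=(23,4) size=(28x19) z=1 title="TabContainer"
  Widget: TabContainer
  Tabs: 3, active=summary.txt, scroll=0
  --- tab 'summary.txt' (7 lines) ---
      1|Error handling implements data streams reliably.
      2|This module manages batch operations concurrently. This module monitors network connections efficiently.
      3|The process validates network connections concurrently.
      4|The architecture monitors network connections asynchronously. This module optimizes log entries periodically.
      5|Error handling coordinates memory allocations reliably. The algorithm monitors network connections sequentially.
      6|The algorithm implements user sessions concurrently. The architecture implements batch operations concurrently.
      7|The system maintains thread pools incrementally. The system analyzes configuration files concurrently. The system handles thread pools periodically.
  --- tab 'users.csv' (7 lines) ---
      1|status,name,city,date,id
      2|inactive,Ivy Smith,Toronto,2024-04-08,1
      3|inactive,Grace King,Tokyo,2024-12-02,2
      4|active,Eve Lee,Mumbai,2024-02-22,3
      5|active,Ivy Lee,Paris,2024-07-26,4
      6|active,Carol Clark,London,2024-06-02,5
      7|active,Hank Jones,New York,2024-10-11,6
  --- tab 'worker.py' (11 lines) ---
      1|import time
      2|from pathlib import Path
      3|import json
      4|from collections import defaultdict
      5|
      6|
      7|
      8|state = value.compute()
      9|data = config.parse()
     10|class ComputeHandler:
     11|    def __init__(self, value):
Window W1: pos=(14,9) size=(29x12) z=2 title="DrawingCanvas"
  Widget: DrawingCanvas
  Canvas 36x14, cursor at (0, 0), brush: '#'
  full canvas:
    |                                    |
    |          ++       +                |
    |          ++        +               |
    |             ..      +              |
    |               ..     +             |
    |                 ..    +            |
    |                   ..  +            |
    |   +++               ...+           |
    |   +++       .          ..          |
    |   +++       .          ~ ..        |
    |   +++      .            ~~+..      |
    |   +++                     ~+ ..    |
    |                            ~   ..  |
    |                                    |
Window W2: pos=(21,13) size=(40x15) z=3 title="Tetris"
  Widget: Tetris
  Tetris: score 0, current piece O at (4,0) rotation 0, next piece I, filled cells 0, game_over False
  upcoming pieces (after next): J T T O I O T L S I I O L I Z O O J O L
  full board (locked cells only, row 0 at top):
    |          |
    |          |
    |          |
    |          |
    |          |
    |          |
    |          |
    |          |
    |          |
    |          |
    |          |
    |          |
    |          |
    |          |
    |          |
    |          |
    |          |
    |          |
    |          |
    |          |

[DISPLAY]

                                               
                                               
     ┏━━━━━━━━━━━━━━━━━━━━━━━━━━┓              
     ┃ TabContainer             ┃              
     ┠──────────────────────────┨              
     ┃[summary.txt]│ users.csv │┃              
     ┃──────────────────────────┃              
━━━━━━━━━━━━━━━━━━━━━━━━┓ements ┃              
awingCanvas             ┃ batch ┃              
────────────────────────┨es netw┃              
                        ┃nitors ┃              
   ┏━━━━━━━━━━━━━━━━━━━━━━━━━━━━━━━━━━━━━━┓    
   ┃ Tetris                               ┃    
   ┠──────────────────────────────────────┨    
   ┃          │Next:                      ┃    
   ┃          │████                       ┃    
   ┃          │                           ┃    
+++┃          │                           ┃    
━━━┃          │                           ┃    


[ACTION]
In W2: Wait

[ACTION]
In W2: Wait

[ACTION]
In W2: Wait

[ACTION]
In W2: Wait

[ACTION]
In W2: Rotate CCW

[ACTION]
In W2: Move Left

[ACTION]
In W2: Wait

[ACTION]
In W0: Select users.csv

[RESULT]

                                               
                                               
     ┏━━━━━━━━━━━━━━━━━━━━━━━━━━┓              
     ┃ TabContainer             ┃              
     ┠──────────────────────────┨              
     ┃ summary.txt │[users.csv]│┃              
     ┃──────────────────────────┃              
━━━━━━━━━━━━━━━━━━━━━━━━┓te,id  ┃              
awingCanvas             ┃Toronto┃              
────────────────────────┨,Tokyo,┃              
                        ┃ai,2024┃              
   ┏━━━━━━━━━━━━━━━━━━━━━━━━━━━━━━━━━━━━━━┓    
   ┃ Tetris                               ┃    
   ┠──────────────────────────────────────┨    
   ┃          │Next:                      ┃    
   ┃          │████                       ┃    
   ┃          │                           ┃    
+++┃          │                           ┃    
━━━┃          │                           ┃    


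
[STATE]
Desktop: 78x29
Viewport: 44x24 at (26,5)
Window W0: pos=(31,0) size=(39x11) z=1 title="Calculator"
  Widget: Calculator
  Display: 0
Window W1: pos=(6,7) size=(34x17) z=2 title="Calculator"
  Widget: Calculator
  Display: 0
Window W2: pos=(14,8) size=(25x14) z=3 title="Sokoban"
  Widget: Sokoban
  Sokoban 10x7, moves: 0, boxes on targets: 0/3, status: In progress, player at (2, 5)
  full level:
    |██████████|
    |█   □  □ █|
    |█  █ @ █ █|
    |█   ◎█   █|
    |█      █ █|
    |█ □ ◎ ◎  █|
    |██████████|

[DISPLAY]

     ┃│ 7 │ 8 │ 9 │ ÷ │                    ┃
     ┃├───┼───┼───┼───┤                    ┃
━━━━━━━━━━━━━┓│ 6 │ × │                    ┃
━━━━━━━━━━━━┓┃┼───┼───┤                    ┃
            ┃┨│ 3 │ - │                    ┃
────────────┨┃━━━━━━━━━━━━━━━━━━━━━━━━━━━━━┛
            ┃┃                              
            ┃┃                              
            ┃┃                              
            ┃┃                              
            ┃┃                              
            ┃┃                              
            ┃┃                              
/3          ┃┃                              
            ┃┃                              
            ┃┃                              
━━━━━━━━━━━━┛┃                              
             ┃                              
━━━━━━━━━━━━━┛                              
                                            
                                            
                                            
                                            
                                            


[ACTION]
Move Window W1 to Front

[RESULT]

     ┃│ 7 │ 8 │ 9 │ ÷ │                    ┃
     ┃├───┼───┼───┼───┤                    ┃
━━━━━━━━━━━━━┓│ 6 │ × │                    ┃
             ┃┼───┼───┤                    ┃
─────────────┨│ 3 │ - │                    ┃
            0┃━━━━━━━━━━━━━━━━━━━━━━━━━━━━━┛
             ┃                              
             ┃                              
             ┃                              
             ┃                              
             ┃                              
             ┃                              
             ┃                              
             ┃                              
             ┃                              
             ┃                              
             ┃                              
             ┃                              
━━━━━━━━━━━━━┛                              
                                            
                                            
                                            
                                            
                                            


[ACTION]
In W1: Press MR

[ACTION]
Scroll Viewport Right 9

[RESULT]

7 │ 8 │ 9 │ ÷ │                    ┃        
──┼───┼───┼───┤                    ┃        
━━━━━┓│ 6 │ × │                    ┃        
     ┃┼───┼───┤                    ┃        
─────┨│ 3 │ - │                    ┃        
    0┃━━━━━━━━━━━━━━━━━━━━━━━━━━━━━┛        
     ┃                                      
     ┃                                      
     ┃                                      
     ┃                                      
     ┃                                      
     ┃                                      
     ┃                                      
     ┃                                      
     ┃                                      
     ┃                                      
     ┃                                      
     ┃                                      
━━━━━┛                                      
                                            
                                            
                                            
                                            
                                            
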